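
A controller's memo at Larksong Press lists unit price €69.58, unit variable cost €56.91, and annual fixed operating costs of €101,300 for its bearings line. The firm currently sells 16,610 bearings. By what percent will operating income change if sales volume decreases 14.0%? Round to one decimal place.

-27.0%

Contribution at this volume is 16,610 × €12.67 = €210,448.70.
Operating income = contribution − fixed costs = €210,448.70 − €101,300 = €109,148.70.
Degree of operating leverage = €210,448.70 / €109,148.70 = 1.9281.
%ΔEBIT = DOL × %ΔSales = 1.9281 × -14.0% = -27.0%.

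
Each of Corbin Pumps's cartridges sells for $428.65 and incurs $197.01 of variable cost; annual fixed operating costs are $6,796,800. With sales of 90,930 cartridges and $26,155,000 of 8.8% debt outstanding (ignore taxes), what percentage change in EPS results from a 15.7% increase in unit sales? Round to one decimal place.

+27.6%

Contribution at this volume is 90,930 × $231.64 = $21,063,025.20.
EBIT = $21,063,025.20 − $6,796,800 = $14,266,225.20.
Interest = $2,301,640.00, so EBIT − I = $11,964,585.20.
Degree of combined leverage = contribution ÷ (EBIT − I) = $21,063,025.20 ÷ $11,964,585.20 = 1.7604.
EPS therefore changes by 1.7604 × (+15.7%) = +27.6%.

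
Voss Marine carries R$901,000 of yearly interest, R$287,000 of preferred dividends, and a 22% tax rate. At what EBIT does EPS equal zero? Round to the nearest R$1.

Preferred dividends are paid after tax, so their pre-tax equivalent is R$287,000 ÷ (1 − 0.22) = R$367,948.72.
EPS = 0 when EBIT covers interest plus the pre-tax preferred burden: R$901,000 + R$367,948.72 = R$1,268,948.72.

R$1,268,949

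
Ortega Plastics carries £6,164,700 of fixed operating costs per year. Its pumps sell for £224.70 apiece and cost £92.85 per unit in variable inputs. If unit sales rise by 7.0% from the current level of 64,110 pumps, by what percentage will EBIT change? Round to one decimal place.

+25.9%

At 64,110 units, contribution = 64,110 × £131.85 = £8,452,903.50.
Operating income = contribution − fixed costs = £8,452,903.50 − £6,164,700 = £2,288,203.50.
So DOL = total CM / EBIT = £8,452,903.50 / £2,288,203.50 = 3.6941.
So EBIT moves 3.6941 × (+7.0%) = +25.9%.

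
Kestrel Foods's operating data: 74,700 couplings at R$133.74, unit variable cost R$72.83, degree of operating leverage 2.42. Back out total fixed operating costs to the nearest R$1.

R$2,669,821

Contribution at this volume is 74,700 × R$60.91 = R$4,549,977.00.
DOL = contribution / EBIT, so EBIT = R$4,549,977.00 / 2.42 = R$1,880,155.79.
And FC = contribution − EBIT = R$4,549,977.00 − R$1,880,155.79 = R$2,669,821.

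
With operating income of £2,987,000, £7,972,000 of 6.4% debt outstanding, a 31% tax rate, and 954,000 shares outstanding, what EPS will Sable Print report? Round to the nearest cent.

£1.79

Interest = £510,208.00, so EBT = £2,987,000 − £510,208.00 = £2,476,792.00.
Net income = £2,476,792.00 × (1 − 0.31) = £1,708,986.48.
EPS = £1,708,986.48 ÷ 954,000 = £1.79.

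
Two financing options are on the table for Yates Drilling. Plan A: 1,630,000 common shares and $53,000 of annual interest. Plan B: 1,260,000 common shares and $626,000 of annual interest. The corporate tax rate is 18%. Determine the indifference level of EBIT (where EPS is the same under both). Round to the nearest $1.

$2,577,297

Set EPS_A = EPS_B: (EBIT − $53,000)(1 − 0.18) ÷ 1,630,000 = (EBIT − $626,000)(1 − 0.18) ÷ 1,260,000.
The (1 − t) factor cancels: (EBIT − 53,000) × 1,260,000 = (EBIT − 626,000) × 1,630,000.
Solving, EBIT = (626,000·1,630,000 − 53,000·1,260,000) / (1,630,000 − 1,260,000) = 953,600,000,000 / 370,000 = 2,577,297.30.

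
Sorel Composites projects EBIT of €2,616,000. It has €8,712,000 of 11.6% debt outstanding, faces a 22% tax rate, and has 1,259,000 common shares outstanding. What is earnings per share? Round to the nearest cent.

Interest = €1,010,592.00, so EBT = €2,616,000 − €1,010,592.00 = €1,605,408.00.
After tax at 22%: net income = €1,605,408.00 × 0.78 = €1,252,218.24.
Per share: €1,252,218.24 / 1,259,000 shares = €0.99.

€0.99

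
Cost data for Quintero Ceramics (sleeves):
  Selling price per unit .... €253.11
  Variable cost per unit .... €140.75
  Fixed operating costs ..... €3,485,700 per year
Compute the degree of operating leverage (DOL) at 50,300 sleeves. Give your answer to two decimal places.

2.61

Contribution at this volume is 50,300 × €112.36 = €5,651,708.00.
Operating income = contribution − fixed costs = €5,651,708.00 − €3,485,700 = €2,166,008.00.
So DOL = total CM / EBIT = €5,651,708.00 / €2,166,008.00 = 2.6093.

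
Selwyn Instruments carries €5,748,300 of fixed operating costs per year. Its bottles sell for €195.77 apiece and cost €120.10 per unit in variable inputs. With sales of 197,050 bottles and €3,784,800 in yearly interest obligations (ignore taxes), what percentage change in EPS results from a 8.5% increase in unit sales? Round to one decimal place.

At 197,050 units, contribution = 197,050 × €75.67 = €14,910,773.50.
Subtracting fixed costs: EBIT = €14,910,773.50 − €5,748,300 = €9,162,473.50.
Interest = €3,784,800.00, so EBIT − I = €5,377,673.50.
Degree of combined leverage = contribution ÷ (EBIT − I) = €14,910,773.50 ÷ €5,377,673.50 = 2.7727.
EPS therefore changes by 2.7727 × (+8.5%) = +23.6%.

+23.6%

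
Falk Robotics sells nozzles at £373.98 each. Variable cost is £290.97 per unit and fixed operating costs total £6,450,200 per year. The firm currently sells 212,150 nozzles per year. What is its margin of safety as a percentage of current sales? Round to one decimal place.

63.4%

Unit CM = price − variable cost = £373.98 − £290.97 = £83.01. Break-even units = £6,450,200 ÷ £83.01 = 77,703.89; break-even revenue = 77,703.89 × £373.98 = £29,059,701.19.
Current sales = 212,150 × £373.98 = £79,339,857.00.
Margin of safety = (£79,339,857.00 − £29,059,701.19) ÷ £79,339,857.00 = 63.4%.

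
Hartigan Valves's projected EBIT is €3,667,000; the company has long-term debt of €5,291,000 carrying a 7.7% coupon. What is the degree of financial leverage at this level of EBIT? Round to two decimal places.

1.12

Interest = €407,407.00.
DFL = EBIT ÷ (EBIT − I) = €3,667,000 ÷ (€3,667,000 − €407,407.00) = €3,667,000 ÷ €3,259,593.00 = 1.1250.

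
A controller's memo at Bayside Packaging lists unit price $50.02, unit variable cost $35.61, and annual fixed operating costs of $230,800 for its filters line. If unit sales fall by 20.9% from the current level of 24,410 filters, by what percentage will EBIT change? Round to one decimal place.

-60.8%

Contribution at this volume is 24,410 × $14.41 = $351,748.10.
Subtracting fixed costs: EBIT = $351,748.10 − $230,800 = $120,948.10.
So DOL = total CM / EBIT = $351,748.10 / $120,948.10 = 2.9083.
So EBIT moves 2.9083 × (-20.9%) = -60.8%.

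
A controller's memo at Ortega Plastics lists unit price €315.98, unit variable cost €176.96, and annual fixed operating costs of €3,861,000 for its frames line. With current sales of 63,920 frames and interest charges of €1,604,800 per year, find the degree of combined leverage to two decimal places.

2.60

Total contribution margin = 63,920 × €139.02 = €8,886,158.40.
Operating income = contribution − fixed costs = €8,886,158.40 − €3,861,000 = €5,025,158.40. Interest = €1,604,800.00.
DOL = €8,886,158.40 ÷ €5,025,158.40 = 1.7683; DFL = €5,025,158.40 ÷ €3,420,358.40 = 1.4692.
DCL = DOL × DFL = 1.7683 × 1.4692 = 2.5980.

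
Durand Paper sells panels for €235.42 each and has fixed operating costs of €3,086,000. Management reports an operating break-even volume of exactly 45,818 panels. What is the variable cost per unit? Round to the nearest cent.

€168.07

Contribution per unit must be FC / Q = €3,086,000 / 45,818 = €67.3534.
Hence VC = price − CM = €235.42 − €67.3534 = €168.07.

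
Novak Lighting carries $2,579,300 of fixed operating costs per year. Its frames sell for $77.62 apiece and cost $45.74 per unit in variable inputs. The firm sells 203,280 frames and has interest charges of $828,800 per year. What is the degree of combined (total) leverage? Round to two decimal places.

2.11

Contribution at this volume is 203,280 × $31.88 = $6,480,566.40.
Subtracting fixed costs: EBIT = $6,480,566.40 − $2,579,300 = $3,901,266.40. Interest = $828,800.00.
DOL = $6,480,566.40 ÷ $3,901,266.40 = 1.6611; DFL = $3,901,266.40 ÷ $3,072,466.40 = 1.2698.
Combined leverage = 1.6611 × 1.2698 = 2.1093.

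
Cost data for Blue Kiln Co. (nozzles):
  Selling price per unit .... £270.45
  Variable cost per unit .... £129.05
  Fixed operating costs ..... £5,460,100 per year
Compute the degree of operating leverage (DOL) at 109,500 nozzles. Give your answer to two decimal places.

1.54

Contribution at this volume is 109,500 × £141.40 = £15,483,300.00.
EBIT = £15,483,300.00 − £5,460,100 = £10,023,200.00.
So DOL = total CM / EBIT = £15,483,300.00 / £10,023,200.00 = 1.5447.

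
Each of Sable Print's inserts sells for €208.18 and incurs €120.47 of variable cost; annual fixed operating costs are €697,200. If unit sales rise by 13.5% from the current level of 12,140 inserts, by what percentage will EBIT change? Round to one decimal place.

+39.1%

Contribution at this volume is 12,140 × €87.71 = €1,064,799.40.
EBIT = €1,064,799.40 − €697,200 = €367,599.40.
Degree of operating leverage = €1,064,799.40 / €367,599.40 = 2.8966.
So EBIT moves 2.8966 × (+13.5%) = +39.1%.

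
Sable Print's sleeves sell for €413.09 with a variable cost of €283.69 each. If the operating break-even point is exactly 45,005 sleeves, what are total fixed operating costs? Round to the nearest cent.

€5,823,647.00

Unit CM = price − variable cost = €413.09 − €283.69 = €129.40.
Fixed costs = break-even units × CM = 45,005 × €129.40 = €5,823,647.00.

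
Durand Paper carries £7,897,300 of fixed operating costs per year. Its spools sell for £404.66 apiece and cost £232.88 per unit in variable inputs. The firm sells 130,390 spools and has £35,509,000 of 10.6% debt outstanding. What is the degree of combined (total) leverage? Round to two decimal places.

Total contribution margin = 130,390 × £171.78 = £22,398,394.20.
EBIT = £22,398,394.20 − £7,897,300 = £14,501,094.20. Interest = £3,763,954.00, so EBIT − I = £10,737,140.20.
Degree of total leverage = total CM / (EBIT − interest) = £22,398,394.20 / £10,737,140.20 = 2.0861.

2.09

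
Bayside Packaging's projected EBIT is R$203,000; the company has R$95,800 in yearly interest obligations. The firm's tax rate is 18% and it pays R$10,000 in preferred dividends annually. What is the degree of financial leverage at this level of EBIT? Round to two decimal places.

2.14

Annual interest charges come to R$95,800.00.
Preferred dividends grossed up pre-tax: R$10,000 / (1 − 0.18) = R$12,195.12.
DFL = EBIT ÷ [EBIT − I − D_p/(1−t)] = R$203,000 ÷ [R$203,000 − R$95,800.00 − R$12,195.12] = R$203,000 ÷ R$95,004.88 = 2.1367.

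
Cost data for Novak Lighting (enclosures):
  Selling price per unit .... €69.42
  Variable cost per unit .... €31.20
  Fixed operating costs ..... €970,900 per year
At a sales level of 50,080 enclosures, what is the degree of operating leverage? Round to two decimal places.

Contribution at this volume is 50,080 × €38.22 = €1,914,057.60.
Operating income = contribution − fixed costs = €1,914,057.60 − €970,900 = €943,157.60.
DOL = contribution ÷ EBIT = €1,914,057.60 ÷ €943,157.60 = 2.0294.

2.03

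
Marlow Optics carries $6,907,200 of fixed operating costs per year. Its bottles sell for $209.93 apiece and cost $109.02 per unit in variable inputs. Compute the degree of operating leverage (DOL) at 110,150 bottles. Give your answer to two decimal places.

2.64

At 110,150 units, contribution = 110,150 × $100.91 = $11,115,236.50.
Subtracting fixed costs: EBIT = $11,115,236.50 − $6,907,200 = $4,208,036.50.
DOL = contribution ÷ EBIT = $11,115,236.50 ÷ $4,208,036.50 = 2.6414.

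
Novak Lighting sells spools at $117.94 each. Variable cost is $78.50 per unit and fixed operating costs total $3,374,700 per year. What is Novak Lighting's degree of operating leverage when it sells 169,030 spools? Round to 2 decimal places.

2.03

Total contribution margin = 169,030 × $39.44 = $6,666,543.20.
EBIT = $6,666,543.20 − $3,374,700 = $3,291,843.20.
DOL = contribution ÷ EBIT = $6,666,543.20 ÷ $3,291,843.20 = 2.0252.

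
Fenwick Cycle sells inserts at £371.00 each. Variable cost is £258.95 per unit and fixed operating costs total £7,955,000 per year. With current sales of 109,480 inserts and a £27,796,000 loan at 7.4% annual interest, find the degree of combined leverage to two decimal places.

At 109,480 units, contribution = 109,480 × £112.05 = £12,267,234.00.
Subtracting fixed costs: EBIT = £12,267,234.00 − £7,955,000 = £4,312,234.00. Interest = £2,056,904.00, so EBIT − I = £2,255,330.00.
DCL = contribution ÷ (EBIT − I) = £12,267,234.00 ÷ £2,255,330.00 = 5.4392.

5.44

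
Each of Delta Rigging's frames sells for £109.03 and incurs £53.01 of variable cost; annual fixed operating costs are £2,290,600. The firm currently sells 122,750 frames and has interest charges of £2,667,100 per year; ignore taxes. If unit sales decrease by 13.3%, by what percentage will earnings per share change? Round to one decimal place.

-47.7%

Contribution at this volume is 122,750 × £56.02 = £6,876,455.00.
EBIT = £6,876,455.00 − £2,290,600 = £4,585,855.00.
After interest of £2,667,100.00, pre-tax earnings = £1,918,755.00.
DCL = total CM / (EBIT − I) = £6,876,455.00 / £1,918,755.00 = 3.5838.
%ΔEPS = DCL × %ΔSales = 3.5838 × -13.3% = -47.7%.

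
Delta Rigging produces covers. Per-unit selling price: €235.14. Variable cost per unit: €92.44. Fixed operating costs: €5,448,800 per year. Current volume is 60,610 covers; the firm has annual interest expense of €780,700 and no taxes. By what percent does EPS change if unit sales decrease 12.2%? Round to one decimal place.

At 60,610 units, contribution = 60,610 × €142.70 = €8,649,047.00.
Operating income = contribution − fixed costs = €8,649,047.00 − €5,448,800 = €3,200,247.00.
After interest of €780,700.00, pre-tax earnings = €2,419,547.00.
Degree of combined leverage = contribution ÷ (EBIT − I) = €8,649,047.00 ÷ €2,419,547.00 = 3.5747.
%ΔEPS = DCL × %ΔSales = 3.5747 × -12.2% = -43.6%.

-43.6%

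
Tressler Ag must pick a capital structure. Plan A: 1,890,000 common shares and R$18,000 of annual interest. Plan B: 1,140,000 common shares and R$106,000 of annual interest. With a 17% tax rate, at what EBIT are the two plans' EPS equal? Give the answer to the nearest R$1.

At indifference, (EBIT − 18,000)(1 − t)/1,890,000 = (EBIT − 106,000)(1 − t)/1,140,000.
The (1 − t) factor cancels: (EBIT − 18,000) × 1,140,000 = (EBIT − 106,000) × 1,890,000.
Solving, EBIT = (106,000·1,890,000 − 18,000·1,140,000) / (1,890,000 − 1,140,000) = 179,820,000,000 / 750,000 = 239,760.00.

R$239,760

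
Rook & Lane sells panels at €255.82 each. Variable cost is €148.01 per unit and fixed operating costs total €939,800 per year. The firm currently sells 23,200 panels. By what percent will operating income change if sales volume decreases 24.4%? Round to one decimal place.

At 23,200 units, contribution = 23,200 × €107.81 = €2,501,192.00.
Subtracting fixed costs: EBIT = €2,501,192.00 − €939,800 = €1,561,392.00.
So DOL = total CM / EBIT = €2,501,192.00 / €1,561,392.00 = 1.6019.
Operating income changes by 1.6019 × -24.4% = -39.1%.

-39.1%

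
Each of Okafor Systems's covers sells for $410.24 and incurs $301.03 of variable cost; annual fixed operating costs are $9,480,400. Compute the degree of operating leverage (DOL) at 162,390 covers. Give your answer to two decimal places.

2.15

Contribution at this volume is 162,390 × $109.21 = $17,734,611.90.
Operating income = contribution − fixed costs = $17,734,611.90 − $9,480,400 = $8,254,211.90.
So DOL = total CM / EBIT = $17,734,611.90 / $8,254,211.90 = 2.1486.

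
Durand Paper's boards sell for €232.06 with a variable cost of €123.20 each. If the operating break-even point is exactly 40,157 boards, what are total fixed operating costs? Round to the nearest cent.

€4,371,491.02

Contribution margin per unit = €232.06 − €123.20 = €108.86.
Fixed costs = break-even units × CM = 40,157 × €108.86 = €4,371,491.02.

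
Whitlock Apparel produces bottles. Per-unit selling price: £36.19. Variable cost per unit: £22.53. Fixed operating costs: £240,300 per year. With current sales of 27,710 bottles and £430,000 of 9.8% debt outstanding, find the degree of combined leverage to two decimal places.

3.94

Contribution at this volume is 27,710 × £13.66 = £378,518.60.
Subtracting fixed costs: EBIT = £378,518.60 − £240,300 = £138,218.60. Interest = £42,140.00.
DOL = £378,518.60 ÷ £138,218.60 = 2.7386; DFL = £138,218.60 ÷ £96,078.60 = 1.4386.
Combined leverage = 2.7386 × 1.4386 = 3.9397.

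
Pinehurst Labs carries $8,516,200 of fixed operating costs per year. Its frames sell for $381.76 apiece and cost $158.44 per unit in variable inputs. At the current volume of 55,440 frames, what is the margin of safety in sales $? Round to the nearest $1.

Each unit contributes $381.76 − $158.44 = $223.32. Break-even units = $8,516,200 ÷ $223.32 = 38,134.52; break-even revenue = 38,134.52 × $381.76 = $14,558,232.63.
Current sales = 55,440 × $381.76 = $21,164,774.40.
Margin of safety = $21,164,774.40 − $14,558,232.63 = $6,606,542.

$6,606,542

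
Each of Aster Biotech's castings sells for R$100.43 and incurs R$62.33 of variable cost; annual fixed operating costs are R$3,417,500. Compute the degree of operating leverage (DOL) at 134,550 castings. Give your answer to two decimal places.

3.00

At 134,550 units, contribution = 134,550 × R$38.10 = R$5,126,355.00.
Subtracting fixed costs: EBIT = R$5,126,355.00 − R$3,417,500 = R$1,708,855.00.
DOL = contribution ÷ EBIT = R$5,126,355.00 ÷ R$1,708,855.00 = 2.9999.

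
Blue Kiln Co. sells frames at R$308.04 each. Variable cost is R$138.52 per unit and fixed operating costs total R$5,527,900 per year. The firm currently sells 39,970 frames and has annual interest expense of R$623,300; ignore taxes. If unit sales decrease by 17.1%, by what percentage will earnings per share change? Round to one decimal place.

Contribution at this volume is 39,970 × R$169.52 = R$6,775,714.40.
EBIT = R$6,775,714.40 − R$5,527,900 = R$1,247,814.40.
Interest = R$623,300.00, so EBIT − I = R$624,514.40.
Degree of combined leverage = contribution ÷ (EBIT − I) = R$6,775,714.40 ÷ R$624,514.40 = 10.8496.
%ΔEPS = DCL × %ΔSales = 10.8496 × -17.1% = -185.5%.

-185.5%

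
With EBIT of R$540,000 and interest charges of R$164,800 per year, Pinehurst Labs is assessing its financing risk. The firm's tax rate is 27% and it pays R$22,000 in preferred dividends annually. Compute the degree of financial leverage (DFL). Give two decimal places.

Interest = R$164,800.00.
Preferred dividends grossed up pre-tax: R$22,000 / (1 − 0.27) = R$30,136.99.
DFL = EBIT ÷ [EBIT − I − D_p/(1−t)] = R$540,000 ÷ [R$540,000 − R$164,800.00 − R$30,136.99] = R$540,000 ÷ R$345,063.01 = 1.5649.

1.56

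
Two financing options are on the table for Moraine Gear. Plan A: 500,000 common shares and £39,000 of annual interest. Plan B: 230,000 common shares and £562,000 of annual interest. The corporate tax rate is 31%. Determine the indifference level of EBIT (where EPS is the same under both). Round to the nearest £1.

Set EPS_A = EPS_B: (EBIT − £39,000)(1 − 0.31) ÷ 500,000 = (EBIT − £562,000)(1 − 0.31) ÷ 230,000.
The (1 − t) factor cancels: (EBIT − 39,000) × 230,000 = (EBIT − 562,000) × 500,000.
Solving, EBIT = (562,000·500,000 − 39,000·230,000) / (500,000 − 230,000) = 272,030,000,000 / 270,000 = 1,007,518.52.

£1,007,519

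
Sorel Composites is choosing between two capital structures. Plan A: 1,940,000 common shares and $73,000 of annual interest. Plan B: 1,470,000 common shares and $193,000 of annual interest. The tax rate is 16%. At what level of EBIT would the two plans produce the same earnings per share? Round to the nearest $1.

Set EPS_A = EPS_B: (EBIT − $73,000)(1 − 0.16) ÷ 1,940,000 = (EBIT − $193,000)(1 − 0.16) ÷ 1,470,000.
Cancelling (1 − t) and cross-multiplying: 1,470,000·(EBIT − 73,000) = 1,940,000·(EBIT − 193,000).
Solving, EBIT = (193,000·1,940,000 − 73,000·1,470,000) / (1,940,000 − 1,470,000) = 267,110,000,000 / 470,000 = 568,319.15.

$568,319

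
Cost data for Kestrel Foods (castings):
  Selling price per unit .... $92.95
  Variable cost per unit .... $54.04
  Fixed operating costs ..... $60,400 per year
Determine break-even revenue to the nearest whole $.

$144,286

CM per unit = $92.95 − $54.04 = $38.91; CM ratio = $38.91 / $92.95 = 0.4186.
Break-even revenue = fixed costs × price ÷ CM = $60,400 × $92.95 ÷ $38.91 = $144,286.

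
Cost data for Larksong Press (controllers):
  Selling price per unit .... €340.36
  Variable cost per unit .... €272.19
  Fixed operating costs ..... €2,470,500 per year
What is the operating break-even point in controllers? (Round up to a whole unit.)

Contribution margin per unit = €340.36 − €272.19 = €68.17.
Break-even volume = fixed costs ÷ CM per unit = €2,470,500 ÷ €68.17 = 36,240.28, so 36,241 controllers.

36,241 controllers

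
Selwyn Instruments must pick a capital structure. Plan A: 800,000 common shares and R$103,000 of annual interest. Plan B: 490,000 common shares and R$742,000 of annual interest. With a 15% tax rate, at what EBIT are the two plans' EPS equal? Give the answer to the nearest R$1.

Set EPS_A = EPS_B: (EBIT − R$103,000)(1 − 0.15) ÷ 800,000 = (EBIT − R$742,000)(1 − 0.15) ÷ 490,000.
Cancelling (1 − t) and cross-multiplying: 490,000·(EBIT − 103,000) = 800,000·(EBIT − 742,000).
EBIT × (800,000 − 490,000) = 742,000 × 800,000 − 103,000 × 490,000 = 543,130,000,000, so EBIT = 543,130,000,000 ÷ 310,000 = 1,752,032.26.

R$1,752,032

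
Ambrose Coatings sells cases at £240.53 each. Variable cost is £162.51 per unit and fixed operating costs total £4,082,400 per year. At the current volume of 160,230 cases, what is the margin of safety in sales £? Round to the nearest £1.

£25,954,379

Each unit contributes £240.53 − £162.51 = £78.02. Break-even units = £4,082,400 ÷ £78.02 = 52,325.04; break-even revenue = 52,325.04 × £240.53 = £12,585,743.04.
Actual sales revenue = 160,230 × £240.53 = £38,540,121.90.
Margin of safety = £38,540,121.90 − £12,585,743.04 = £25,954,379.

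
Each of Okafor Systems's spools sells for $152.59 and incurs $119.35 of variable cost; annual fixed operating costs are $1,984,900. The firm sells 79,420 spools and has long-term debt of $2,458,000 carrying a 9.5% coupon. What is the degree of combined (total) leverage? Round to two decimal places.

6.26

Total contribution margin = 79,420 × $33.24 = $2,639,920.80.
EBIT = $2,639,920.80 − $1,984,900 = $655,020.80. Interest = $233,510.00, so EBIT − I = $421,510.80.
DCL = contribution ÷ (EBIT − I) = $2,639,920.80 ÷ $421,510.80 = 6.2630.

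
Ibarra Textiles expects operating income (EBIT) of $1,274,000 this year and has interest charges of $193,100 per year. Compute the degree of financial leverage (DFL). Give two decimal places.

Annual interest charges come to $193,100.00.
Degree of financial leverage = EBIT / (EBIT − interest) = $1,274,000 / $1,080,900.00 = 1.1786.

1.18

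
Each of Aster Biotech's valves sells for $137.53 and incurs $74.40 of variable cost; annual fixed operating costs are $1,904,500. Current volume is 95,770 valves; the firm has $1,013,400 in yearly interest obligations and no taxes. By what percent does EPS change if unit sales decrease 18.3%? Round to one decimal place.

-35.4%

Total contribution margin = 95,770 × $63.13 = $6,045,960.10.
Subtracting fixed costs: EBIT = $6,045,960.10 − $1,904,500 = $4,141,460.10.
After interest of $1,013,400.00, pre-tax earnings = $3,128,060.10.
DCL = total CM / (EBIT − I) = $6,045,960.10 / $3,128,060.10 = 1.9328.
EPS therefore changes by 1.9328 × (-18.3%) = -35.4%.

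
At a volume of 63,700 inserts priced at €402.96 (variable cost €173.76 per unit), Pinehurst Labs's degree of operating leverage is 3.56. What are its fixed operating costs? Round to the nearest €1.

€10,498,905

Total contribution margin = 63,700 × €229.20 = €14,600,040.00.
DOL = contribution / EBIT, so EBIT = €14,600,040.00 / 3.56 = €4,101,134.83.
Fixed costs = CM − EBIT = €14,600,040.00 − €4,101,134.83 = €10,498,905.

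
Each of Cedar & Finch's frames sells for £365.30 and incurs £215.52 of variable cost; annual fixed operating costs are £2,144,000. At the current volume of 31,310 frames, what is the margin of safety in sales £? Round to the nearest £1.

Each unit contributes £365.30 − £215.52 = £149.78. Break-even units = £2,144,000 ÷ £149.78 = 14,314.33; break-even revenue = 14,314.33 × £365.30 = £5,229,023.90.
Current sales = 31,310 × £365.30 = £11,437,543.00.
Margin of safety = £11,437,543.00 − £5,229,023.90 = £6,208,519.

£6,208,519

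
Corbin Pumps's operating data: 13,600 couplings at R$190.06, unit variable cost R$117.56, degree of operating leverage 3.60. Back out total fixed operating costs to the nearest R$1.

R$712,111

Contribution at this volume is 13,600 × R$72.50 = R$986,000.00.
DOL = contribution / EBIT, so EBIT = R$986,000.00 / 3.60 = R$273,888.89.
And FC = contribution − EBIT = R$986,000.00 − R$273,888.89 = R$712,111.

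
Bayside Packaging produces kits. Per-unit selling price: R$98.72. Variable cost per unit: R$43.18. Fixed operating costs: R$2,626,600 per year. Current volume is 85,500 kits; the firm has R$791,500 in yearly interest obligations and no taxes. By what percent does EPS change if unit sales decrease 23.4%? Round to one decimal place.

Total contribution margin = 85,500 × R$55.54 = R$4,748,670.00.
EBIT = R$4,748,670.00 − R$2,626,600 = R$2,122,070.00.
After interest of R$791,500.00, pre-tax earnings = R$1,330,570.00.
DCL = total CM / (EBIT − I) = R$4,748,670.00 / R$1,330,570.00 = 3.5689.
%ΔEPS = DCL × %ΔSales = 3.5689 × -23.4% = -83.5%.

-83.5%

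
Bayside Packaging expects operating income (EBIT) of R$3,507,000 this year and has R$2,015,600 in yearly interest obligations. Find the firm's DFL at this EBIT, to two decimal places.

Interest = R$2,015,600.00.
DFL = EBIT ÷ (EBIT − I) = R$3,507,000 ÷ (R$3,507,000 − R$2,015,600.00) = R$3,507,000 ÷ R$1,491,400.00 = 2.3515.

2.35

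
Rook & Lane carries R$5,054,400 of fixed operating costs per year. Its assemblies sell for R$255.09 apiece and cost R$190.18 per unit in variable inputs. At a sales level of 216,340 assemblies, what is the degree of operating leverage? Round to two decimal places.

1.56

At 216,340 units, contribution = 216,340 × R$64.91 = R$14,042,629.40.
EBIT = R$14,042,629.40 − R$5,054,400 = R$8,988,229.40.
DOL = contribution ÷ EBIT = R$14,042,629.40 ÷ R$8,988,229.40 = 1.5623.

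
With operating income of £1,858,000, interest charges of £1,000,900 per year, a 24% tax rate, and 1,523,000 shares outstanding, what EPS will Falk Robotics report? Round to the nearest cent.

Pre-tax income = £1,858,000 − £1,000,900.00 = £857,100.00.
Net income = £857,100.00 × (1 − 0.24) = £651,396.00.
Per share: £651,396.00 / 1,523,000 shares = £0.43.

£0.43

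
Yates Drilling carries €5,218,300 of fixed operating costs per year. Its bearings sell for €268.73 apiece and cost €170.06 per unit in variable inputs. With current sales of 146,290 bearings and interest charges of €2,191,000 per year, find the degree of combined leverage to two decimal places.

2.05

Total contribution margin = 146,290 × €98.67 = €14,434,434.30.
Subtracting fixed costs: EBIT = €14,434,434.30 − €5,218,300 = €9,216,134.30. Interest = €2,191,000.00, so EBIT − I = €7,025,134.30.
DCL = contribution ÷ (EBIT − I) = €14,434,434.30 ÷ €7,025,134.30 = 2.0547.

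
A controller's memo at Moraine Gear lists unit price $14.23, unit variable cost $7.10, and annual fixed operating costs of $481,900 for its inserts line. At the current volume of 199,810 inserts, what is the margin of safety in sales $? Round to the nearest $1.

Unit CM = price − variable cost = $14.23 − $7.10 = $7.13. Break-even units = $481,900 ÷ $7.13 = 67,587.66; break-even revenue = 67,587.66 × $14.23 = $961,772.37.
Actual sales revenue = 199,810 × $14.23 = $2,843,296.30.
Margin of safety = $2,843,296.30 − $961,772.37 = $1,881,524.

$1,881,524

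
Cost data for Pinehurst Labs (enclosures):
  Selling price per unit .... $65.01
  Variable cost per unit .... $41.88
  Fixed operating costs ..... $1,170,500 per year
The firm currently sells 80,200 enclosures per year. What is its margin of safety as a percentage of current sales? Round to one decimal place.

Unit CM = price − variable cost = $65.01 − $41.88 = $23.13. Break-even units = $1,170,500 ÷ $23.13 = 50,605.27; break-even revenue = 50,605.27 × $65.01 = $3,289,848.90.
Actual sales revenue = 80,200 × $65.01 = $5,213,802.00.
Margin of safety = ($5,213,802.00 − $3,289,848.90) ÷ $5,213,802.00 = 36.9%.

36.9%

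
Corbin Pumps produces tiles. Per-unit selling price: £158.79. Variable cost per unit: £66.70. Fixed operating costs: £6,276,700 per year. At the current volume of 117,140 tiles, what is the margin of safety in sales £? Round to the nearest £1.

Unit CM = price − variable cost = £158.79 − £66.70 = £92.09. Break-even units = £6,276,700 ÷ £92.09 = 68,158.32; break-even revenue = 68,158.32 × £158.79 = £10,822,860.17.
Actual sales revenue = 117,140 × £158.79 = £18,600,660.60.
Margin of safety = £18,600,660.60 − £10,822,860.17 = £7,777,800.

£7,777,800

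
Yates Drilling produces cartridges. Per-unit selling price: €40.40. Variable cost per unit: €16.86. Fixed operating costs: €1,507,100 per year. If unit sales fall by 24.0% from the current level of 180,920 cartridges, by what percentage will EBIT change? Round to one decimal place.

At 180,920 units, contribution = 180,920 × €23.54 = €4,258,856.80.
Subtracting fixed costs: EBIT = €4,258,856.80 − €1,507,100 = €2,751,756.80.
So DOL = total CM / EBIT = €4,258,856.80 / €2,751,756.80 = 1.5477.
So EBIT moves 1.5477 × (-24.0%) = -37.1%.

-37.1%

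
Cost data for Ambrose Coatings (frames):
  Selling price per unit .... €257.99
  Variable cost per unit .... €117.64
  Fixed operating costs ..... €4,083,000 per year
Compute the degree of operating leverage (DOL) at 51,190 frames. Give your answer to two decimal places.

2.32

Contribution at this volume is 51,190 × €140.35 = €7,184,516.50.
EBIT = €7,184,516.50 − €4,083,000 = €3,101,516.50.
DOL = contribution ÷ EBIT = €7,184,516.50 ÷ €3,101,516.50 = 2.3165.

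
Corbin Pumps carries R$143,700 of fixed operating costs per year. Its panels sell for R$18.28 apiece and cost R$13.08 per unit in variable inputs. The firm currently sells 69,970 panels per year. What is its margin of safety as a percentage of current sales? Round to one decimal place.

60.5%

Unit CM = price − variable cost = R$18.28 − R$13.08 = R$5.20. Break-even units = R$143,700 ÷ R$5.20 = 27,634.62; break-even revenue = 27,634.62 × R$18.28 = R$505,160.77.
Actual sales revenue = 69,970 × R$18.28 = R$1,279,051.60.
Margin of safety = (R$1,279,051.60 − R$505,160.77) ÷ R$1,279,051.60 = 60.5%.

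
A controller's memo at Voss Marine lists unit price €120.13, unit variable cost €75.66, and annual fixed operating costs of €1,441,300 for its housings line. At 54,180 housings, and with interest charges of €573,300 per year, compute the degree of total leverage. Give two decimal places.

Total contribution margin = 54,180 × €44.47 = €2,409,384.60.
Operating income = contribution − fixed costs = €2,409,384.60 − €1,441,300 = €968,084.60. Interest = €573,300.00, so EBIT − I = €394,784.60.
Degree of total leverage = total CM / (EBIT − interest) = €2,409,384.60 / €394,784.60 = 6.1030.

6.10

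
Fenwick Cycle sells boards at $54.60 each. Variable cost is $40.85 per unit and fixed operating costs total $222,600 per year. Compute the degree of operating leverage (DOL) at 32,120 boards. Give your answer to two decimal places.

2.02

At 32,120 units, contribution = 32,120 × $13.75 = $441,650.00.
Subtracting fixed costs: EBIT = $441,650.00 − $222,600 = $219,050.00.
So DOL = total CM / EBIT = $441,650.00 / $219,050.00 = 2.0162.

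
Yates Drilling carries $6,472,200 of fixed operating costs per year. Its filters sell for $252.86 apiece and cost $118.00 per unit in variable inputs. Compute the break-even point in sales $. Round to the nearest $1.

Contribution margin per unit = $252.86 − $118.00 = $134.86, a CM ratio of $134.86 ÷ $252.86 = 0.5333.
Break-even sales = FC ÷ CM ratio = $6,472,200 × $252.86 / $134.86 = $12,135,255.

$12,135,255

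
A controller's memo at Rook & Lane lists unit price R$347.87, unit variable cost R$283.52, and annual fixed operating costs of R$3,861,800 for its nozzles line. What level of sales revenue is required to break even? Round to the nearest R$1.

Contribution margin per unit = R$347.87 − R$283.52 = R$64.35, a CM ratio of R$64.35 ÷ R$347.87 = 0.1850.
Break-even sales = FC ÷ CM ratio = R$3,861,800 × R$347.87 / R$64.35 = R$20,876,525.

R$20,876,525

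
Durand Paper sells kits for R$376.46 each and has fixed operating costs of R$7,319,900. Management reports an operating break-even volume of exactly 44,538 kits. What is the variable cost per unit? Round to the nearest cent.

R$212.11

At break-even, FC = Q × (P − VC), so P − VC = R$7,319,900 ÷ 44,538 = R$164.3518.
Hence VC = price − CM = R$376.46 − R$164.3518 = R$212.11.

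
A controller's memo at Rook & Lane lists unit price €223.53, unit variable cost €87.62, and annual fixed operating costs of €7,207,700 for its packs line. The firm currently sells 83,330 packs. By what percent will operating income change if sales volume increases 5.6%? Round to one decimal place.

+15.4%

Total contribution margin = 83,330 × €135.91 = €11,325,380.30.
Subtracting fixed costs: EBIT = €11,325,380.30 − €7,207,700 = €4,117,680.30.
So DOL = total CM / EBIT = €11,325,380.30 / €4,117,680.30 = 2.7504.
Operating income changes by 2.7504 × +5.6% = +15.4%.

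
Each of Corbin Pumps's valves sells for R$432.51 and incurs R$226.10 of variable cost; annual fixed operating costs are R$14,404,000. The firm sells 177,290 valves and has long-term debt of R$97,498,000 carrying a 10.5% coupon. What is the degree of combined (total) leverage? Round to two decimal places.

Total contribution margin = 177,290 × R$206.41 = R$36,594,428.90.
EBIT = R$36,594,428.90 − R$14,404,000 = R$22,190,428.90. Interest = R$10,237,290.00, so EBIT − I = R$11,953,138.90.
DCL = contribution ÷ (EBIT − I) = R$36,594,428.90 ÷ R$11,953,138.90 = 3.0615.

3.06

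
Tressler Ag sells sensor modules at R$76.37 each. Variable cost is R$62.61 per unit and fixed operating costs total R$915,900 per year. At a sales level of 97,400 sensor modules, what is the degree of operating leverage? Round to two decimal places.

3.16

At 97,400 units, contribution = 97,400 × R$13.76 = R$1,340,224.00.
Operating income = contribution − fixed costs = R$1,340,224.00 − R$915,900 = R$424,324.00.
DOL = contribution ÷ EBIT = R$1,340,224.00 ÷ R$424,324.00 = 3.1585.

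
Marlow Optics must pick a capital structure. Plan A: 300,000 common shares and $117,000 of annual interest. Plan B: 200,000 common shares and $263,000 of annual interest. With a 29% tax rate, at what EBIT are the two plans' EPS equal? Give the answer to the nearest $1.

Set EPS_A = EPS_B: (EBIT − $117,000)(1 − 0.29) ÷ 300,000 = (EBIT − $263,000)(1 − 0.29) ÷ 200,000.
Cancelling (1 − t) and cross-multiplying: 200,000·(EBIT − 117,000) = 300,000·(EBIT − 263,000).
EBIT × (300,000 − 200,000) = 263,000 × 300,000 − 117,000 × 200,000 = 55,500,000,000, so EBIT = 55,500,000,000 ÷ 100,000 = 555,000.00.

$555,000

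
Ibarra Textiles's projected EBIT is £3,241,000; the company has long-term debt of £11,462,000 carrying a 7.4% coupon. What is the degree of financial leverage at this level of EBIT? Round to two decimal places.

Annual interest charges come to £848,188.00.
DFL = EBIT ÷ (EBIT − I) = £3,241,000 ÷ (£3,241,000 − £848,188.00) = £3,241,000 ÷ £2,392,812.00 = 1.3545.

1.35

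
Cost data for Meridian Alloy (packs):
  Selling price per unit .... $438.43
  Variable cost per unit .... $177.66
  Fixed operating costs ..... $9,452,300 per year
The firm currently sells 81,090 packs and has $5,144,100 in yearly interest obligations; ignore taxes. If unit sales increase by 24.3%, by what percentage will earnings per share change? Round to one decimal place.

Contribution at this volume is 81,090 × $260.77 = $21,145,839.30.
Operating income = contribution − fixed costs = $21,145,839.30 − $9,452,300 = $11,693,539.30.
After interest of $5,144,100.00, pre-tax earnings = $6,549,439.30.
DCL = total CM / (EBIT − I) = $21,145,839.30 / $6,549,439.30 = 3.2286.
EPS therefore changes by 3.2286 × (+24.3%) = +78.5%.

+78.5%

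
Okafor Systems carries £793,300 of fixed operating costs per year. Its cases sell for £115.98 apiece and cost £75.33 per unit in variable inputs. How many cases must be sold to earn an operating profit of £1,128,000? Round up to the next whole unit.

47,265 cases

Each unit contributes £115.98 − £75.33 = £40.65.
Required volume = (fixed costs + target profit) ÷ CM = (£793,300 + £1,128,000) ÷ £40.65 = 47,264.45, so 47,265 cases.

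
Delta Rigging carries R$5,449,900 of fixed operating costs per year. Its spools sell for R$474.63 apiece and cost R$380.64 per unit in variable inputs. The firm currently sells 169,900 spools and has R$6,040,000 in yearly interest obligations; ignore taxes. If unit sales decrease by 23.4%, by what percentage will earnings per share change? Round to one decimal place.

-83.4%

Total contribution margin = 169,900 × R$93.99 = R$15,968,901.00.
Operating income = contribution − fixed costs = R$15,968,901.00 − R$5,449,900 = R$10,519,001.00.
After interest of R$6,040,000.00, pre-tax earnings = R$4,479,001.00.
Degree of combined leverage = contribution ÷ (EBIT − I) = R$15,968,901.00 ÷ R$4,479,001.00 = 3.5653.
EPS therefore changes by 3.5653 × (-23.4%) = -83.4%.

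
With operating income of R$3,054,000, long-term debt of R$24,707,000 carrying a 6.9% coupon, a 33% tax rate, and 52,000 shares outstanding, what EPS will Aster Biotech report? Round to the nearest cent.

Pre-tax income = R$3,054,000 − R$1,704,783.00 = R$1,349,217.00.
Net income = R$1,349,217.00 × (1 − 0.33) = R$903,975.39.
Per share: R$903,975.39 / 52,000 shares = R$17.38.

R$17.38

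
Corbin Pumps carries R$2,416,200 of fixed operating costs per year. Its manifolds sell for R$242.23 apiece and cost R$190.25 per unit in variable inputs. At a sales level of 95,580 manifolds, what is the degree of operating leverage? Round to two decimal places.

1.95

Total contribution margin = 95,580 × R$51.98 = R$4,968,248.40.
Operating income = contribution − fixed costs = R$4,968,248.40 − R$2,416,200 = R$2,552,048.40.
Degree of operating leverage = R$4,968,248.40 / R$2,552,048.40 = 1.9468.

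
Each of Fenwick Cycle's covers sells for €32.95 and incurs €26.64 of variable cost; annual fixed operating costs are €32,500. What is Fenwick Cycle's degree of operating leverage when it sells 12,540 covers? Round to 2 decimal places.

1.70

Contribution at this volume is 12,540 × €6.31 = €79,127.40.
Subtracting fixed costs: EBIT = €79,127.40 − €32,500 = €46,627.40.
So DOL = total CM / EBIT = €79,127.40 / €46,627.40 = 1.6970.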